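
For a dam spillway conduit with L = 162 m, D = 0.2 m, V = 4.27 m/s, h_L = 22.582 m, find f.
Formula: h_L = f \frac{L}{D} \frac{V^2}{2g}
Substituting knowns: 22.582 = f·(162/0.2)·4.27²/(2·9.81)
Solving for f: f = 22.582·2·9.81/((162/0.2)·4.27²) = 0.03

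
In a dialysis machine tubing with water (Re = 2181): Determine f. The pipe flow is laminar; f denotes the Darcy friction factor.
Formula: f = \frac{64}{Re}
f = 64/2181 = 0.02934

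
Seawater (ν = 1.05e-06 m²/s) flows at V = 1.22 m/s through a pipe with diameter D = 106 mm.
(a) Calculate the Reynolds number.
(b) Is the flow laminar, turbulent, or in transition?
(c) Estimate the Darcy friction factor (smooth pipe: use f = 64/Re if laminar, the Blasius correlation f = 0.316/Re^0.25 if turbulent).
(a) Re = V·D/ν = 1.22·0.106/1.05e-06 = 123160
(b) Flow regime: turbulent (Re > 4000)
(c) Friction factor: f = 0.316/Re^0.25 = 0.316/123160^0.25 = 0.01687 (Blasius is strictly valid for Re ≲ 1e5; used here as the smooth-pipe estimate the problem specifies)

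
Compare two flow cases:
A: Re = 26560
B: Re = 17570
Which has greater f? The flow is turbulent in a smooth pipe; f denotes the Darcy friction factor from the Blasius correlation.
f(A) = 0.02475, f(B) = 0.02745. Answer: B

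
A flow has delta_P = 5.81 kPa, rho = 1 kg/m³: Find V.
Formula: V = \sqrt{\frac{2 \Delta P}{\rho}}
V = √(2·(5.81·1000)/1) = 107.8 m/s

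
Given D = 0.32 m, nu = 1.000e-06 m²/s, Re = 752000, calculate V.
Formula: Re = \frac{V D}{\nu}
Substituting knowns: 752000 = V·0.32/1.000e-06
Solving for V: V = 752000·1.000e-06/0.32 = 2.35 m/s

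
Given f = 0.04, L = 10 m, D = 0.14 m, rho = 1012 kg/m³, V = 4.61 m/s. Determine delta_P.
Formula: \Delta P = f \frac{L}{D} \frac{\rho V^2}{2}
delta_P = 0.04·(10/0.14)·0.5·1012·4.61²/1000 = 30.72 kPa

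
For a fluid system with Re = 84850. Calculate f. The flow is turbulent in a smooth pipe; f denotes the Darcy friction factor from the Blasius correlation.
Formula: f = \frac{0.316}{Re^{0.25}}
f = 0.316/84850^0.25 = 0.01852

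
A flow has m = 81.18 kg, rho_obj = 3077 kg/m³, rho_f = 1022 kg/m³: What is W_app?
Formula: W_{app} = mg\left(1 - \frac{\rho_f}{\rho_{obj}}\right)
W_app = 81.18·9.81·(1 − 1022/3077) = 531.9 N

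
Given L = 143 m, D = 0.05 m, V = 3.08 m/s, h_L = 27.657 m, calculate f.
Formula: h_L = f \frac{L}{D} \frac{V^2}{2g}
Substituting knowns: 27.657 = f·(143/0.05)·3.08²/(2·9.81)
Solving for f: f = 27.657·2·9.81/((143/0.05)·3.08²) = 0.02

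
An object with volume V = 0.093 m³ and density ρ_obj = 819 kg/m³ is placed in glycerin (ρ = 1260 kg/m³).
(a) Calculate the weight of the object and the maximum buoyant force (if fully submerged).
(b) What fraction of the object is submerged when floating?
(a) W=rho_obj*g*V=819*9.81*0.093=747.2 N; F_B(max)=rho*g*V=1260*9.81*0.093=1149.5 N
(b) Floating fraction=rho_obj/rho=819/1260=0.650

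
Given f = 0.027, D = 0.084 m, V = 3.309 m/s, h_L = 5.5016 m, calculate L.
Formula: h_L = f \frac{L}{D} \frac{V^2}{2g}
Substituting knowns: 5.5016 = 0.027·(L/0.084)·3.309²/(2·9.81)
Solving for L: L = 5.5016·2·9.81·0.084/(0.027·3.309²) = 30.67 m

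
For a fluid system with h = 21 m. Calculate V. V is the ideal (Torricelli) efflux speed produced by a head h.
Formula: V = \sqrt{2 g h}
V = √(2·9.81·21) = 20.3 m/s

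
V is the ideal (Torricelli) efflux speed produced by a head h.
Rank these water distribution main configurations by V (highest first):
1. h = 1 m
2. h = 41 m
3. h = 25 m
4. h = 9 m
Case 1: V = 4.429 m/s
Case 2: V = 28.36 m/s
Case 3: V = 22.15 m/s
Case 4: V = 13.29 m/s
Ranking (highest first): 2, 3, 4, 1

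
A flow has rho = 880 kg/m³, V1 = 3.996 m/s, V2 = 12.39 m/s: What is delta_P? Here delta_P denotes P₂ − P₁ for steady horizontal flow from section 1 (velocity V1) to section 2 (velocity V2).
Formula: \Delta P = \frac{1}{2} \rho (V_1^2 - V_2^2)
delta_P = 0.5·880·(3.996² − 12.39²)/1000 = -60.52 kPa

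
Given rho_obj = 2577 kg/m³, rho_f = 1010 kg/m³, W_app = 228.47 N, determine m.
Formula: W_{app} = mg\left(1 - \frac{\rho_f}{\rho_{obj}}\right)
Substituting knowns: 228.47 = m·9.81·(1 − 1010/2577)
Solving for m: m = 228.47/(9.81·(1 − 1010/2577)) = 38.3 kg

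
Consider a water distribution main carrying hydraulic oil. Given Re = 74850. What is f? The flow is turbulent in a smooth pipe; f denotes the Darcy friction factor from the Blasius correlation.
Formula: f = \frac{0.316}{Re^{0.25}}
f = 0.316/74850^0.25 = 0.0191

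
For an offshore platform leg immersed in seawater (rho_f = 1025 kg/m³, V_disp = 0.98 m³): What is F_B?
Formula: F_B = \rho_f g V_{disp}
F_B = 1025·9.81·0.98 = 9854 N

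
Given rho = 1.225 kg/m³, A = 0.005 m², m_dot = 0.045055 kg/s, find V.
Formula: \dot{m} = \rho A V
Substituting knowns: 0.045055 = 1.225·0.005·V
Solving for V: V = 0.045055/(1.225·0.005) = 7.356 m/s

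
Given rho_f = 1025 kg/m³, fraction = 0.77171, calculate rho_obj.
Formula: f_{sub} = \frac{\rho_{obj}}{\rho_f}
Substituting knowns: 0.77171 = rho_obj/1025
Solving for rho_obj: rho_obj = 0.77171·1025 = 791 kg/m³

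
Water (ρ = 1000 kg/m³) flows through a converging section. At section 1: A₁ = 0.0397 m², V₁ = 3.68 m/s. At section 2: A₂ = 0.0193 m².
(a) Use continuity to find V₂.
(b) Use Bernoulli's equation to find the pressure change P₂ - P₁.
(a) Continuity: A₁V₁=A₂V₂ -> V₂=A₁V₁/A₂=0.0397*3.68/0.0193=7.57 m/s
(b) Bernoulli: P₂-P₁=0.5*rho*(V₁^2-V₂^2)/1000=0.5*1000*(3.68^2-7.57^2)/1000=-21.88 kPa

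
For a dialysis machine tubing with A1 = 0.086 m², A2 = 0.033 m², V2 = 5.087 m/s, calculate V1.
Formula: V_2 = \frac{A_1 V_1}{A_2}
Substituting knowns: 5.087 = 0.086·V1/0.033
Solving for V1: V1 = 5.087·0.033/0.086 = 1.952 m/s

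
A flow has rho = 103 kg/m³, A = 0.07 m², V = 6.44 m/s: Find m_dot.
Formula: \dot{m} = \rho A V
m_dot = 103·0.07·6.44 = 46.43 kg/s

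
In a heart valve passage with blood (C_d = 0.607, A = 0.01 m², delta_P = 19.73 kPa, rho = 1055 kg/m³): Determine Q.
Formula: Q = C_d A \sqrt{\frac{2 \Delta P}{\rho}}
Q = 0.607·0.01·√(2·(19.73·1000)/1055)·1000 = 37.12 L/s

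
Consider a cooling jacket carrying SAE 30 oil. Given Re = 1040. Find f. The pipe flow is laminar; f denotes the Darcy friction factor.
Formula: f = \frac{64}{Re}
f = 64/1040 = 0.06154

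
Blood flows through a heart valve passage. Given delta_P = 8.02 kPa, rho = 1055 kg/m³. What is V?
Formula: V = \sqrt{\frac{2 \Delta P}{\rho}}
V = √(2·(8.02·1000)/1055) = 3.899 m/s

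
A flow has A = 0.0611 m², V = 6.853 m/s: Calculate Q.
Formula: Q = A V
Q = 0.0611·6.853·1000 = 418.7 L/s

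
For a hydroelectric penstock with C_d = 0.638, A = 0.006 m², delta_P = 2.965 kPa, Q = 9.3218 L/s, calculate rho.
Formula: Q = C_d A \sqrt{\frac{2 \Delta P}{\rho}}
Substituting knowns: 9.3218 = 0.638·0.006·√(2·(2.965·1000)/rho)·1000
Solving for rho: rho = 2·(2.965·1000)/((9.3218/1000)/(0.638·0.006))² = 1000 kg/m³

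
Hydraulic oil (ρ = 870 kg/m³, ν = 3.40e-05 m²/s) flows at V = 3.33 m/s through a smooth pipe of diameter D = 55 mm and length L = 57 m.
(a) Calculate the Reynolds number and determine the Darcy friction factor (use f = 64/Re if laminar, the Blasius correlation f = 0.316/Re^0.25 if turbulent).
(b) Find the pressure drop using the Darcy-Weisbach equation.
(a) Re = V·D/ν = 3.33·0.055/3.40e-05 = 5386.8 → turbulent (Re > 4000); f = 0.316/Re^0.25 = 0.316/5386.8^0.25 = 0.036885
(b) Darcy-Weisbach: ΔP = f·(L/D)·½ρV²/1000 = 0.036885·(57/0.055)·½·870·3.33²/1000 = 184.4 kPa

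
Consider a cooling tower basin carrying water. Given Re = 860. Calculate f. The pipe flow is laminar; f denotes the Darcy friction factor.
Formula: f = \frac{64}{Re}
f = 64/860 = 0.07442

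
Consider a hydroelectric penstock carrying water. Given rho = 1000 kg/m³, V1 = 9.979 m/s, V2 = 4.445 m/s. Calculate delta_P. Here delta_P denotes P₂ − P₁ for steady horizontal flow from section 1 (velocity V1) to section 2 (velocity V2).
Formula: \Delta P = \frac{1}{2} \rho (V_1^2 - V_2^2)
delta_P = 0.5·1000·(9.979² − 4.445²)/1000 = 39.91 kPa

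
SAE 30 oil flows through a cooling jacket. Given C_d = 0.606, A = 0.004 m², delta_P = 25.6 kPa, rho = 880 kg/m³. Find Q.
Formula: Q = C_d A \sqrt{\frac{2 \Delta P}{\rho}}
Q = 0.606·0.004·√(2·(25.6·1000)/880)·1000 = 18.49 L/s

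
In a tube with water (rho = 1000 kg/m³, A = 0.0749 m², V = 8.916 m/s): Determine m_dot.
Formula: \dot{m} = \rho A V
m_dot = 1000·0.0749·8.916 = 667.8 kg/s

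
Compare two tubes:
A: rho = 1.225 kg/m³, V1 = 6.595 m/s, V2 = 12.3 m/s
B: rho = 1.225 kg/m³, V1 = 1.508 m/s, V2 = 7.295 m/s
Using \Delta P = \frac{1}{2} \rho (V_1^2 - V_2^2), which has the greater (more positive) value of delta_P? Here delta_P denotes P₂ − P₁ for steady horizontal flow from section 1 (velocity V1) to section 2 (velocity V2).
delta_P(A) = -0.06603 kPa, delta_P(B) = -0.0312 kPa. Answer: B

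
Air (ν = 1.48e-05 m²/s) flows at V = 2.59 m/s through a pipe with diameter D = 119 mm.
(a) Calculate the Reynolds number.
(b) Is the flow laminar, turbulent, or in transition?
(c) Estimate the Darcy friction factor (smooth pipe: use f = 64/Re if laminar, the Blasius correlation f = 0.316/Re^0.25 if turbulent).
(a) Re = V·D/ν = 2.59·0.119/1.48e-05 = 20825
(b) Flow regime: turbulent (Re > 4000)
(c) Friction factor: f = 0.316/Re^0.25 = 0.316/20825^0.25 = 0.02631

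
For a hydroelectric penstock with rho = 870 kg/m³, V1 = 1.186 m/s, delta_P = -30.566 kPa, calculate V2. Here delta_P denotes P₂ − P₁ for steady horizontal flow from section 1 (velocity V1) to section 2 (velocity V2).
Formula: \Delta P = \frac{1}{2} \rho (V_1^2 - V_2^2)
Substituting knowns: -30.566 = 0.5·870·(1.186² − V2²)/1000
Solving for V2: V2 = √(1.186² − 2·(-30.566·1000)/870) = 8.466 m/s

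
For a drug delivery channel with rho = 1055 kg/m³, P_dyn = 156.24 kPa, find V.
Formula: P_{dyn} = \frac{1}{2} \rho V^2
Substituting knowns: 156.24 = 0.5·1055·V²/1000
Solving for V: V = √(2·(156.24·1000)/1055) = 17.21 m/s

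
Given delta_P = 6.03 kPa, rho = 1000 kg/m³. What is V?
Formula: V = \sqrt{\frac{2 \Delta P}{\rho}}
V = √(2·(6.03·1000)/1000) = 3.473 m/s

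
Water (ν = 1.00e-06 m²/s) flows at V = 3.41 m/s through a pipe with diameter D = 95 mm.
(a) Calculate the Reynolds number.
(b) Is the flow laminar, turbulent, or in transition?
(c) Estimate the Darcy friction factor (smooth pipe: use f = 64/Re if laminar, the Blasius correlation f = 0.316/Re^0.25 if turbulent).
(a) Re = V·D/ν = 3.41·0.095/1.00e-06 = 323950
(b) Flow regime: turbulent (Re > 4000)
(c) Friction factor: f = 0.316/Re^0.25 = 0.316/323950^0.25 = 0.01325 (Blasius is strictly valid for Re ≲ 1e5; used here as the smooth-pipe estimate the problem specifies)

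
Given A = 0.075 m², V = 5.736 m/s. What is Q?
Formula: Q = A V
Q = 0.075·5.736·1000 = 430.2 L/s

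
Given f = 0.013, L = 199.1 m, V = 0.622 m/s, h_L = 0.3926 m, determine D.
Formula: h_L = f \frac{L}{D} \frac{V^2}{2g}
Substituting knowns: 0.3926 = 0.013·(199.1/D)·0.622²/(2·9.81)
Solving for D: D = 0.013·199.1·0.622²/(2·9.81·0.3926) = 0.13 m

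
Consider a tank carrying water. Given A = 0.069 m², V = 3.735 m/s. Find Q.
Formula: Q = A V
Q = 0.069·3.735·1000 = 257.7 L/s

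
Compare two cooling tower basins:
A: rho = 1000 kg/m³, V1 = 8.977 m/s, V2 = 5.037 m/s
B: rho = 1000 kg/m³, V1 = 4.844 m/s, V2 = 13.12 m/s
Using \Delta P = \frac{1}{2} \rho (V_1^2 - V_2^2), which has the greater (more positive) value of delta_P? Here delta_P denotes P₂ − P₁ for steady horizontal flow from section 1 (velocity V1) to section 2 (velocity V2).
delta_P(A) = 27.61 kPa, delta_P(B) = -74.34 kPa. Answer: A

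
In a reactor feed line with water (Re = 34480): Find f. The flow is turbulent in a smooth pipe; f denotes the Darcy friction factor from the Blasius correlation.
Formula: f = \frac{0.316}{Re^{0.25}}
f = 0.316/34480^0.25 = 0.02319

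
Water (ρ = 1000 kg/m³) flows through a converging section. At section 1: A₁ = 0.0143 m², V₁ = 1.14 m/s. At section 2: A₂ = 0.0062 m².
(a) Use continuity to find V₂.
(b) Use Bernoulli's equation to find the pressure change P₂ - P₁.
(a) Continuity: A₁V₁=A₂V₂ -> V₂=A₁V₁/A₂=0.0143*1.14/0.0062=2.63 m/s
(b) Bernoulli: P₂-P₁=0.5*rho*(V₁^2-V₂^2)/1000=0.5*1000*(1.14^2-2.63^2)/1000=-2.809 kPa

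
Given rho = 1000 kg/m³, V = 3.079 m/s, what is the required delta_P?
Formula: V = \sqrt{\frac{2 \Delta P}{\rho}}
Substituting knowns: 3.079 = √(2·(delta_P·1000)/1000)
Solving for delta_P: delta_P = 3.079²·1000/2/1000 = 4.74 kPa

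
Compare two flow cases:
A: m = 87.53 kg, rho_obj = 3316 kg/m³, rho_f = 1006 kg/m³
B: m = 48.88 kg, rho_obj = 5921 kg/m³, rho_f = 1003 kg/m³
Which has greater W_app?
W_app(A) = 598.2 N, W_app(B) = 398.3 N. Answer: A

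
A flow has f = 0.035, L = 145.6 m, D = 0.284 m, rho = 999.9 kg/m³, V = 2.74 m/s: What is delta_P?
Formula: \Delta P = f \frac{L}{D} \frac{\rho V^2}{2}
delta_P = 0.035·(145.6/0.284)·0.5·999.9·2.74²/1000 = 67.35 kPa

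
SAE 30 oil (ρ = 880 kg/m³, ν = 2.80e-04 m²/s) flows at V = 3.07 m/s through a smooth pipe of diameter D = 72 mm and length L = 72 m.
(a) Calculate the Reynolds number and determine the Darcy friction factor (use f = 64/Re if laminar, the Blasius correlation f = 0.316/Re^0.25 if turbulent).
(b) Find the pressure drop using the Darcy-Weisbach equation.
(a) Re = V·D/ν = 3.07·0.072/2.80e-04 = 789.43 → laminar (Re < 2300); f = 64/Re = 64/789.43 = 0.081071
(b) Darcy-Weisbach: ΔP = f·(L/D)·½ρV²/1000 = 0.081071·(72/0.072)·½·880·3.07²/1000 = 336.2 kPa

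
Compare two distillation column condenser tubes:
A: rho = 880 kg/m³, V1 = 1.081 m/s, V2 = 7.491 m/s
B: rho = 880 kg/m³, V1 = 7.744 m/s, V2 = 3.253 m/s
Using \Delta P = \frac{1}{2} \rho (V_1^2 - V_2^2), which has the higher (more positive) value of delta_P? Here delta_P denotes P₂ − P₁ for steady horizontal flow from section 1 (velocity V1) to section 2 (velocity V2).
delta_P(A) = -24.18 kPa, delta_P(B) = 21.73 kPa. Answer: B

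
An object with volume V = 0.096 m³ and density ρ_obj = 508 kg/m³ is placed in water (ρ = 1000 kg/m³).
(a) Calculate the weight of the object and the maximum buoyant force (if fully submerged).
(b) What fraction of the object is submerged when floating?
(a) W=rho_obj*g*V=508*9.81*0.096=478.4 N; F_B(max)=rho*g*V=1000*9.81*0.096=941.8 N
(b) Floating fraction=rho_obj/rho=508/1000=0.508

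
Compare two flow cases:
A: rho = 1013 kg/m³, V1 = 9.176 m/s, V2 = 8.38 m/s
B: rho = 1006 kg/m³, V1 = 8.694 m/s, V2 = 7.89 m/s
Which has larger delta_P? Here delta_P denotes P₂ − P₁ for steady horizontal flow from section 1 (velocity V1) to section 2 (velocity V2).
delta_P(A) = 7.078 kPa, delta_P(B) = 6.707 kPa. Answer: A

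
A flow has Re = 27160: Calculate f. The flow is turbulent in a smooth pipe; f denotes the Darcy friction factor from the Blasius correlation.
Formula: f = \frac{0.316}{Re^{0.25}}
f = 0.316/27160^0.25 = 0.02462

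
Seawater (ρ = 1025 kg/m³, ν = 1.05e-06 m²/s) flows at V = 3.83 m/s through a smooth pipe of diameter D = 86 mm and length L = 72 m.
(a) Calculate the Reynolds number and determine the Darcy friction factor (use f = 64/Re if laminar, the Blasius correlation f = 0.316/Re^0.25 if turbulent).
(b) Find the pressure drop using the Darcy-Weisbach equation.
(a) Re = V·D/ν = 3.83·0.086/1.05e-06 = 313700 → turbulent (Re > 4000); f = 0.316/Re^0.25 = 0.316/313700^0.25 = 0.013352 (Blasius is strictly valid for Re ≲ 1e5; used here as the smooth-pipe estimate the problem specifies)
(b) Darcy-Weisbach: ΔP = f·(L/D)·½ρV²/1000 = 0.013352·(72/0.086)·½·1025·3.83²/1000 = 84.04 kPa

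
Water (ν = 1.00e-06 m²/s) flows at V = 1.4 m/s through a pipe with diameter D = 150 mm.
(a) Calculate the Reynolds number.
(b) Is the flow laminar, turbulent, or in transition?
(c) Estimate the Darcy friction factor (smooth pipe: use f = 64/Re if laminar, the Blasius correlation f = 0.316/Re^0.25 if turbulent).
(a) Re = V·D/ν = 1.4·0.15/1.00e-06 = 210000
(b) Flow regime: turbulent (Re > 4000)
(c) Friction factor: f = 0.316/Re^0.25 = 0.316/210000^0.25 = 0.01476 (Blasius is strictly valid for Re ≲ 1e5; used here as the smooth-pipe estimate the problem specifies)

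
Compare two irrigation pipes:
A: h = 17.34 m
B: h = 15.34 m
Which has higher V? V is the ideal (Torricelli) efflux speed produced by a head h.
V(A) = 18.44 m/s, V(B) = 17.35 m/s. Answer: A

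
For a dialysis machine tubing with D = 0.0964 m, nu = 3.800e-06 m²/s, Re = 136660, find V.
Formula: Re = \frac{V D}{\nu}
Substituting knowns: 136660 = V·0.0964/3.800e-06
Solving for V: V = 136660·3.800e-06/0.0964 = 5.387 m/s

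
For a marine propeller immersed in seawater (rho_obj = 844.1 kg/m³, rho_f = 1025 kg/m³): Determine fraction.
Formula: f_{sub} = \frac{\rho_{obj}}{\rho_f}
fraction = 844.1/1025 = 0.8235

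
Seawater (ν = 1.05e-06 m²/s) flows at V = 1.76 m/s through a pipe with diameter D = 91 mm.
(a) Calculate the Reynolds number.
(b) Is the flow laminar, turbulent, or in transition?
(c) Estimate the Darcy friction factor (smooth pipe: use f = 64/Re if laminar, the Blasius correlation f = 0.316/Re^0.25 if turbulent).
(a) Re = V·D/ν = 1.76·0.091/1.05e-06 = 152530
(b) Flow regime: turbulent (Re > 4000)
(c) Friction factor: f = 0.316/Re^0.25 = 0.316/152530^0.25 = 0.01599 (Blasius is strictly valid for Re ≲ 1e5; used here as the smooth-pipe estimate the problem specifies)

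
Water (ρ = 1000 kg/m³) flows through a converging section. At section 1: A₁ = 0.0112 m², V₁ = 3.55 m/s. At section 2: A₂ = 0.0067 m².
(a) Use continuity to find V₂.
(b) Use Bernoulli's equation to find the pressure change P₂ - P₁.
(a) Continuity: A₁V₁=A₂V₂ -> V₂=A₁V₁/A₂=0.0112*3.55/0.0067=5.93 m/s
(b) Bernoulli: P₂-P₁=0.5*rho*(V₁^2-V₂^2)/1000=0.5*1000*(3.55^2-5.93^2)/1000=-11.28 kPa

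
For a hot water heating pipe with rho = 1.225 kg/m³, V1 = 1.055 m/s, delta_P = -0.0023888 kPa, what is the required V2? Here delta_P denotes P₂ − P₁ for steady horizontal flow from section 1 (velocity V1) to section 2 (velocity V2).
Formula: \Delta P = \frac{1}{2} \rho (V_1^2 - V_2^2)
Substituting knowns: -0.0023888 = 0.5·1.225·(1.055² − V2²)/1000
Solving for V2: V2 = √(1.055² − 2·(-0.0023888·1000)/1.225) = 2.239 m/s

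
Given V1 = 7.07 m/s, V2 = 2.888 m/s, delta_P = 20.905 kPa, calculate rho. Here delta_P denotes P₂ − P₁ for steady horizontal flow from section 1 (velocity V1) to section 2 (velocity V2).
Formula: \Delta P = \frac{1}{2} \rho (V_1^2 - V_2^2)
Substituting knowns: 20.905 = 0.5·rho·(7.07² − 2.888²)/1000
Solving for rho: rho = 2·(20.905·1000)/(7.07² − 2.888²) = 1004 kg/m³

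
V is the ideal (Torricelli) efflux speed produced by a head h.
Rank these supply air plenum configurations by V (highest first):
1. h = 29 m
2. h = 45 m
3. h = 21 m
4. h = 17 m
Case 1: V = 23.85 m/s
Case 2: V = 29.71 m/s
Case 3: V = 20.3 m/s
Case 4: V = 18.26 m/s
Ranking (highest first): 2, 1, 3, 4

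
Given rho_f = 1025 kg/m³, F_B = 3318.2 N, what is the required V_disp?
Formula: F_B = \rho_f g V_{disp}
Substituting knowns: 3318.2 = 1025·9.81·V_disp
Solving for V_disp: V_disp = 3318.2/(1025·9.81) = 0.33 m³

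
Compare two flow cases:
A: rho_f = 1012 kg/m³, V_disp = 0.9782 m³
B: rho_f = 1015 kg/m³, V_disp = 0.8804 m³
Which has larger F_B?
F_B(A) = 9711 N, F_B(B) = 8766 N. Answer: A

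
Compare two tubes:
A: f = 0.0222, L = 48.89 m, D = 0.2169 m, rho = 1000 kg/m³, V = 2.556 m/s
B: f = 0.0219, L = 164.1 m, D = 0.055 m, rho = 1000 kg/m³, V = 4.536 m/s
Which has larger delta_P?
delta_P(A) = 16.35 kPa, delta_P(B) = 672.2 kPa. Answer: B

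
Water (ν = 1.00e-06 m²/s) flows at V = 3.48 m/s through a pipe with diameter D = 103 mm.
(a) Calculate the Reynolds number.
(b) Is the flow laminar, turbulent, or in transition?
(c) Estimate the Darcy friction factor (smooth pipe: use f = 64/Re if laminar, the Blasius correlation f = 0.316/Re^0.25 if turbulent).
(a) Re = V·D/ν = 3.48·0.103/1.00e-06 = 358440
(b) Flow regime: turbulent (Re > 4000)
(c) Friction factor: f = 0.316/Re^0.25 = 0.316/358440^0.25 = 0.01291 (Blasius is strictly valid for Re ≲ 1e5; used here as the smooth-pipe estimate the problem specifies)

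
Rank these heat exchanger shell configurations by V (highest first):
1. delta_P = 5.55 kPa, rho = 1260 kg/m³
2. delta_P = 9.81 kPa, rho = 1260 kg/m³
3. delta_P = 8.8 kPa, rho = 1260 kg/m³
Case 1: V = 2.968 m/s
Case 2: V = 3.946 m/s
Case 3: V = 3.737 m/s
Ranking (highest first): 2, 3, 1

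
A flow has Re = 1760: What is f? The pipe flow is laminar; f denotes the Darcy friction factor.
Formula: f = \frac{64}{Re}
f = 64/1760 = 0.03636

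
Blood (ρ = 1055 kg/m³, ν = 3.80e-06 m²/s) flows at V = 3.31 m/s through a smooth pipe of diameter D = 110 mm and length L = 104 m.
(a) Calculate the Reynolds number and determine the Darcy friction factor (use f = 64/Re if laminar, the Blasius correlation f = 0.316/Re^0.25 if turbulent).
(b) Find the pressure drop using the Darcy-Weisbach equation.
(a) Re = V·D/ν = 3.31·0.11/3.80e-06 = 95816 → turbulent (Re > 4000); f = 0.316/Re^0.25 = 0.316/95816^0.25 = 0.017961
(b) Darcy-Weisbach: ΔP = f·(L/D)·½ρV²/1000 = 0.017961·(104/0.110)·½·1055·3.31²/1000 = 98.14 kPa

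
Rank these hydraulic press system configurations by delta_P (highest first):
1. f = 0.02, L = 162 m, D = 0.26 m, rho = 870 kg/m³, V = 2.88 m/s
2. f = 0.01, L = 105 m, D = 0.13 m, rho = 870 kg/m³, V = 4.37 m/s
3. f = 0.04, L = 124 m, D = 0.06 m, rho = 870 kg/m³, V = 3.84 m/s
Case 1: delta_P = 44.96 kPa
Case 2: delta_P = 67.1 kPa
Case 3: delta_P = 530.3 kPa
Ranking (highest first): 3, 2, 1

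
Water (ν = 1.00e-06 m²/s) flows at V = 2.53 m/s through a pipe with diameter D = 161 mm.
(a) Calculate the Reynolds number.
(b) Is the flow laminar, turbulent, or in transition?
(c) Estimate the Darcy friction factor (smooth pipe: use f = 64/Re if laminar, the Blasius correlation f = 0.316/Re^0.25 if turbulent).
(a) Re = V·D/ν = 2.53·0.161/1.00e-06 = 407330
(b) Flow regime: turbulent (Re > 4000)
(c) Friction factor: f = 0.316/Re^0.25 = 0.316/407330^0.25 = 0.01251 (Blasius is strictly valid for Re ≲ 1e5; used here as the smooth-pipe estimate the problem specifies)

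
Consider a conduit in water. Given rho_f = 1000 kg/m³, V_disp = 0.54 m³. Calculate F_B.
Formula: F_B = \rho_f g V_{disp}
F_B = 1000·9.81·0.54 = 5297 N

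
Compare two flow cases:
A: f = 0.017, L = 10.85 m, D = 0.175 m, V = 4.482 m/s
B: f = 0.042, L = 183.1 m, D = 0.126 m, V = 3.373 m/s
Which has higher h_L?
h_L(A) = 1.079 m, h_L(B) = 35.39 m. Answer: B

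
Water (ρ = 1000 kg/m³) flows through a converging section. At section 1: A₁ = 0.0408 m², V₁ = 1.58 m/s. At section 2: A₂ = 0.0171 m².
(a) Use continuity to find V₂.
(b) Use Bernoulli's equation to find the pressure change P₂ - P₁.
(a) Continuity: A₁V₁=A₂V₂ -> V₂=A₁V₁/A₂=0.0408*1.58/0.0171=3.77 m/s
(b) Bernoulli: P₂-P₁=0.5*rho*(V₁^2-V₂^2)/1000=0.5*1000*(1.58^2-3.77^2)/1000=-5.858 kPa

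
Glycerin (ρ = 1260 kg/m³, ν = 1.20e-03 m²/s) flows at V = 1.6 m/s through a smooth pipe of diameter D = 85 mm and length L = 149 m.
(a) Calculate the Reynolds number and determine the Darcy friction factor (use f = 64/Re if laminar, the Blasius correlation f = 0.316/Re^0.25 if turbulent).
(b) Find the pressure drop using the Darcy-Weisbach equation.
(a) Re = V·D/ν = 1.6·0.085/1.20e-03 = 113.33 → laminar (Re < 2300); f = 64/Re = 64/113.33 = 0.56472
(b) Darcy-Weisbach: ΔP = f·(L/D)·½ρV²/1000 = 0.56472·(149/0.085)·½·1260·1.6²/1000 = 1597 kPa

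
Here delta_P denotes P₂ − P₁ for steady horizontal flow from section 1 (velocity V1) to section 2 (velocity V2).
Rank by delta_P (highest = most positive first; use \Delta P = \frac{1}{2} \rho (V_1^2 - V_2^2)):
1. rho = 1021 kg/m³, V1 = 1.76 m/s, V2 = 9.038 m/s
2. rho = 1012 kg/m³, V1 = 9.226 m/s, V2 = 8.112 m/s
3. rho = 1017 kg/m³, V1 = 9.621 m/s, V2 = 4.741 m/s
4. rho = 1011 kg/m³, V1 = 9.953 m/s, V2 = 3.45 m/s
Case 1: delta_P = -40.12 kPa
Case 2: delta_P = 9.773 kPa
Case 3: delta_P = 35.64 kPa
Case 4: delta_P = 44.06 kPa
Ranking (highest first): 4, 3, 2, 1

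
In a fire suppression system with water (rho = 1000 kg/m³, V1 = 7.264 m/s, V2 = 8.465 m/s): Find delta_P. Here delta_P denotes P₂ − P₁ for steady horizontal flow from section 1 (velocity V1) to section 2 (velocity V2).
Formula: \Delta P = \frac{1}{2} \rho (V_1^2 - V_2^2)
delta_P = 0.5·1000·(7.264² − 8.465²)/1000 = -9.445 kPa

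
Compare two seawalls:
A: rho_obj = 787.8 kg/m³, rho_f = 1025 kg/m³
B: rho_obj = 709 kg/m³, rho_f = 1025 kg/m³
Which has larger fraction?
fraction(A) = 0.7686, fraction(B) = 0.6917. Answer: A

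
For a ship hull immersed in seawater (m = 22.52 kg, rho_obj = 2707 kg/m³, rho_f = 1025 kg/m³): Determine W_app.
Formula: W_{app} = mg\left(1 - \frac{\rho_f}{\rho_{obj}}\right)
W_app = 22.52·9.81·(1 − 1025/2707) = 137.3 N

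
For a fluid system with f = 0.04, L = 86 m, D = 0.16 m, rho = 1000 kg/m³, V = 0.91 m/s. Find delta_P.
Formula: \Delta P = f \frac{L}{D} \frac{\rho V^2}{2}
delta_P = 0.04·(86/0.16)·0.5·1000·0.91²/1000 = 8.902 kPa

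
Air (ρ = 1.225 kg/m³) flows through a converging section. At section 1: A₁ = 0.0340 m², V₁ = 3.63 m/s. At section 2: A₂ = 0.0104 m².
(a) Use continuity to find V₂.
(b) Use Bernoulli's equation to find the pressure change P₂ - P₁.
(a) Continuity: A₁V₁=A₂V₂ -> V₂=A₁V₁/A₂=0.0340*3.63/0.0104=11.87 m/s
(b) Bernoulli: P₂-P₁=0.5*rho*(V₁^2-V₂^2)/1000=0.5*1.225*(3.63^2-11.87^2)/1000=-0.07823 kPa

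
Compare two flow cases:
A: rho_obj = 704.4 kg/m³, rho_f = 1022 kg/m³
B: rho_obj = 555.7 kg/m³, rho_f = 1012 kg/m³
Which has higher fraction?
fraction(A) = 0.6892, fraction(B) = 0.5491. Answer: A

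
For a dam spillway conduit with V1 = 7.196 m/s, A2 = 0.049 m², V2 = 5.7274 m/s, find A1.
Formula: V_2 = \frac{A_1 V_1}{A_2}
Substituting knowns: 5.7274 = A1·7.196/0.049
Solving for A1: A1 = 5.7274·0.049/7.196 = 0.039 m²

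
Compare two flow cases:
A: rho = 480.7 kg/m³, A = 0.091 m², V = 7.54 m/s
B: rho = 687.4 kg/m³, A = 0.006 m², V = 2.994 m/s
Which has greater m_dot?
m_dot(A) = 329.8 kg/s, m_dot(B) = 12.35 kg/s. Answer: A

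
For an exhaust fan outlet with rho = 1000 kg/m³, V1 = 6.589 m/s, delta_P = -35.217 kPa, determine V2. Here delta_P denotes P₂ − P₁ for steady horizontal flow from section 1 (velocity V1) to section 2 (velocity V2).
Formula: \Delta P = \frac{1}{2} \rho (V_1^2 - V_2^2)
Substituting knowns: -35.217 = 0.5·1000·(6.589² − V2²)/1000
Solving for V2: V2 = √(6.589² − 2·(-35.217·1000)/1000) = 10.67 m/s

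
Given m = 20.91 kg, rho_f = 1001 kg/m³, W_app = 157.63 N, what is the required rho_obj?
Formula: W_{app} = mg\left(1 - \frac{\rho_f}{\rho_{obj}}\right)
Substituting knowns: 157.63 = 20.91·9.81·(1 − 1001/rho_obj)
Solving for rho_obj: rho_obj = 1001/(1 − 157.63/(20.91·9.81)) = 4323 kg/m³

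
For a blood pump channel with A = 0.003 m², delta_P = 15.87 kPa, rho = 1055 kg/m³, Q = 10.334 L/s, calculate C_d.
Formula: Q = C_d A \sqrt{\frac{2 \Delta P}{\rho}}
Substituting knowns: 10.334 = C_d·0.003·√(2·(15.87·1000)/1055)·1000
Solving for C_d: C_d = (10.334/1000)/(0.003·√(2·(15.87·1000)/1055)) = 0.628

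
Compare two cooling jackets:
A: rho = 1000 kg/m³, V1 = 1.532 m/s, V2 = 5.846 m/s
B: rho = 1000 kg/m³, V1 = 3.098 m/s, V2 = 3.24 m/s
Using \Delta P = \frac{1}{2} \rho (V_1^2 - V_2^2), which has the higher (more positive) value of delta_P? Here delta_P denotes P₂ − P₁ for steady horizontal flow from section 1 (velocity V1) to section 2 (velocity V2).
delta_P(A) = -15.91 kPa, delta_P(B) = -0.45 kPa. Answer: B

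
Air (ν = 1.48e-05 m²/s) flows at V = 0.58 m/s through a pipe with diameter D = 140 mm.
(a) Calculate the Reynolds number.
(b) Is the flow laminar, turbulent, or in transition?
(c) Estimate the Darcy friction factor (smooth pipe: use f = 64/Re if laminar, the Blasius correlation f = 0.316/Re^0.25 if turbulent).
(a) Re = V·D/ν = 0.58·0.14/1.48e-05 = 5486.5
(b) Flow regime: turbulent (Re > 4000)
(c) Friction factor: f = 0.316/Re^0.25 = 0.316/5486.5^0.25 = 0.03672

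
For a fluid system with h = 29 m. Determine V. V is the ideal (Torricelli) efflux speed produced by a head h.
Formula: V = \sqrt{2 g h}
V = √(2·9.81·29) = 23.85 m/s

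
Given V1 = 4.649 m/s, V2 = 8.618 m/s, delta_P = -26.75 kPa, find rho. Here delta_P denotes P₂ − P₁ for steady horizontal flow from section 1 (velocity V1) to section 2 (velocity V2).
Formula: \Delta P = \frac{1}{2} \rho (V_1^2 - V_2^2)
Substituting knowns: -26.75 = 0.5·rho·(4.649² − 8.618²)/1000
Solving for rho: rho = 2·(-26.75·1000)/(4.649² − 8.618²) = 1016 kg/m³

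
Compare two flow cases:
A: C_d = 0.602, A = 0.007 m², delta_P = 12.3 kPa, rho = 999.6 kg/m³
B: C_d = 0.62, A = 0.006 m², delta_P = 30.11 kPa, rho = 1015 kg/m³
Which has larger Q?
Q(A) = 20.9 L/s, Q(B) = 28.65 L/s. Answer: B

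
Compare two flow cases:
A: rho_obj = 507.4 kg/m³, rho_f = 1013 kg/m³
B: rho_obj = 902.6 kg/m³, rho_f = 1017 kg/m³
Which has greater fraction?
fraction(A) = 0.5009, fraction(B) = 0.8875. Answer: B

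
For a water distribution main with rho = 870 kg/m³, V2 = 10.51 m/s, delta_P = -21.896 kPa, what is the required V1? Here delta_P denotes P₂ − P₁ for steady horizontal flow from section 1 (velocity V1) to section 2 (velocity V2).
Formula: \Delta P = \frac{1}{2} \rho (V_1^2 - V_2^2)
Substituting knowns: -21.896 = 0.5·870·(V1² − 10.51²)/1000
Solving for V1: V1 = √(10.51² + 2·(-21.896·1000)/870) = 7.754 m/s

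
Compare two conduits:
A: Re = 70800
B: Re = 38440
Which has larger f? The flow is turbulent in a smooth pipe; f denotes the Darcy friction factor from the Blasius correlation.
f(A) = 0.01937, f(B) = 0.02257. Answer: B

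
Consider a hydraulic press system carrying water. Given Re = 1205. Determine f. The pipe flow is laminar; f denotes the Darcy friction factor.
Formula: f = \frac{64}{Re}
f = 64/1205 = 0.05311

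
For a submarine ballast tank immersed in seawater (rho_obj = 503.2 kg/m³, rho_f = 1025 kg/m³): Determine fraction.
Formula: f_{sub} = \frac{\rho_{obj}}{\rho_f}
fraction = 503.2/1025 = 0.4909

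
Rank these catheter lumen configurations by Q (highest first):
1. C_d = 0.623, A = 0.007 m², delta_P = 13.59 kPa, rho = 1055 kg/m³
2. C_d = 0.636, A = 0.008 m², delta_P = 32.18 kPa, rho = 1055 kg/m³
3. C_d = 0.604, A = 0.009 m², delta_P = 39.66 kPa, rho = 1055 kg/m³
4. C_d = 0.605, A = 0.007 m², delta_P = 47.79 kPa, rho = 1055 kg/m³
Case 1: Q = 22.14 L/s
Case 2: Q = 39.74 L/s
Case 3: Q = 47.14 L/s
Case 4: Q = 40.31 L/s
Ranking (highest first): 3, 4, 2, 1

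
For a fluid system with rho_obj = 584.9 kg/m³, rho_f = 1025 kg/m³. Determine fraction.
Formula: f_{sub} = \frac{\rho_{obj}}{\rho_f}
fraction = 584.9/1025 = 0.5706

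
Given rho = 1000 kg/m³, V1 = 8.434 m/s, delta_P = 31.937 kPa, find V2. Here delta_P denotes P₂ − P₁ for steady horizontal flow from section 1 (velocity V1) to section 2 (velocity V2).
Formula: \Delta P = \frac{1}{2} \rho (V_1^2 - V_2^2)
Substituting knowns: 31.937 = 0.5·1000·(8.434² − V2²)/1000
Solving for V2: V2 = √(8.434² − 2·(31.937·1000)/1000) = 2.694 m/s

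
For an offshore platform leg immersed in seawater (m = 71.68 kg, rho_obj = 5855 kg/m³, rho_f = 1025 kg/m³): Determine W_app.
Formula: W_{app} = mg\left(1 - \frac{\rho_f}{\rho_{obj}}\right)
W_app = 71.68·9.81·(1 − 1025/5855) = 580.1 N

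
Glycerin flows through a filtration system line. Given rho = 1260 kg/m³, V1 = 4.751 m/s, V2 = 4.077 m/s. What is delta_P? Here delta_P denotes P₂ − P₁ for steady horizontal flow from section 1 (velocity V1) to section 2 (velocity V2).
Formula: \Delta P = \frac{1}{2} \rho (V_1^2 - V_2^2)
delta_P = 0.5·1260·(4.751² − 4.077²)/1000 = 3.749 kPa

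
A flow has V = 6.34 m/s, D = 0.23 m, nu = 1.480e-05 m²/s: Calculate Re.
Formula: Re = \frac{V D}{\nu}
Re = 6.34·0.23/1.480e-05 = 98527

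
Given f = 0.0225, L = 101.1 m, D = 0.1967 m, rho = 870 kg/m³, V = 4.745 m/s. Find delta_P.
Formula: \Delta P = f \frac{L}{D} \frac{\rho V^2}{2}
delta_P = 0.0225·(101.1/0.1967)·0.5·870·4.745²/1000 = 113.3 kPa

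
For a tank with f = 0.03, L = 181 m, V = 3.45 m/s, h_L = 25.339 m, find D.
Formula: h_L = f \frac{L}{D} \frac{V^2}{2g}
Substituting knowns: 25.339 = 0.03·(181/D)·3.45²/(2·9.81)
Solving for D: D = 0.03·181·3.45²/(2·9.81·25.339) = 0.13 m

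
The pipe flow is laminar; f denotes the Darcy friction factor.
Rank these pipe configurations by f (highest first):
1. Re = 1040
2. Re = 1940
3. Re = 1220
Case 1: f = 0.06154
Case 2: f = 0.03299
Case 3: f = 0.05246
Ranking (highest first): 1, 3, 2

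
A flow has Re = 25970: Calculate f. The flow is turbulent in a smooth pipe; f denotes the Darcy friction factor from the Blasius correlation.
Formula: f = \frac{0.316}{Re^{0.25}}
f = 0.316/25970^0.25 = 0.02489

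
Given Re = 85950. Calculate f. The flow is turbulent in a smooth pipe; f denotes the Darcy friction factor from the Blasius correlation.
Formula: f = \frac{0.316}{Re^{0.25}}
f = 0.316/85950^0.25 = 0.01846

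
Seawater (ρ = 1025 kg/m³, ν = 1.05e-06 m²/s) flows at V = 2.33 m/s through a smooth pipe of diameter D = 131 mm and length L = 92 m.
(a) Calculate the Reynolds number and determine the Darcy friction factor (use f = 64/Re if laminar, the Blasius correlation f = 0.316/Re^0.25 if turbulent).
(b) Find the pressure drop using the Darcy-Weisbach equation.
(a) Re = V·D/ν = 2.33·0.131/1.05e-06 = 290700 → turbulent (Re > 4000); f = 0.316/Re^0.25 = 0.316/290700^0.25 = 0.013609 (Blasius is strictly valid for Re ≲ 1e5; used here as the smooth-pipe estimate the problem specifies)
(b) Darcy-Weisbach: ΔP = f·(L/D)·½ρV²/1000 = 0.013609·(92/0.131)·½·1025·2.33²/1000 = 26.59 kPa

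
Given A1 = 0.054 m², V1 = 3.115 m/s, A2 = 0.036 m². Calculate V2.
Formula: V_2 = \frac{A_1 V_1}{A_2}
V2 = 0.054·3.115/0.036 = 4.673 m/s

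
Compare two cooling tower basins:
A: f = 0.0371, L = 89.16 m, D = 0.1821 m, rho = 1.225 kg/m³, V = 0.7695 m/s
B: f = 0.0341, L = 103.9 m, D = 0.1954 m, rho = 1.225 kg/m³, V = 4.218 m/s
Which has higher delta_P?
delta_P(A) = 0.006588 kPa, delta_P(B) = 0.1976 kPa. Answer: B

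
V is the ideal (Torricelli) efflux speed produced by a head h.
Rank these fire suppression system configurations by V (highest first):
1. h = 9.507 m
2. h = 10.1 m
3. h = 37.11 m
Case 1: V = 13.66 m/s
Case 2: V = 14.08 m/s
Case 3: V = 26.98 m/s
Ranking (highest first): 3, 2, 1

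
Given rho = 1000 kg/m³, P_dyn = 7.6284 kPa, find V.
Formula: P_{dyn} = \frac{1}{2} \rho V^2
Substituting knowns: 7.6284 = 0.5·1000·V²/1000
Solving for V: V = √(2·(7.6284·1000)/1000) = 3.906 m/s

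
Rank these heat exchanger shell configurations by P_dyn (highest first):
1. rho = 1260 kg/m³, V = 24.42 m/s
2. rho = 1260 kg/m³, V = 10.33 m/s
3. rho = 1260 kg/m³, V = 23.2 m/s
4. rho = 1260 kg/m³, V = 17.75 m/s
Case 1: P_dyn = 375.7 kPa
Case 2: P_dyn = 67.23 kPa
Case 3: P_dyn = 339.1 kPa
Case 4: P_dyn = 198.5 kPa
Ranking (highest first): 1, 3, 4, 2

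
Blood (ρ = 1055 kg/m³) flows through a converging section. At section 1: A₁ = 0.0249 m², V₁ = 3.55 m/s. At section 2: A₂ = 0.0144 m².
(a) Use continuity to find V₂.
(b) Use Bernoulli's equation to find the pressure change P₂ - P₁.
(a) Continuity: A₁V₁=A₂V₂ -> V₂=A₁V₁/A₂=0.0249*3.55/0.0144=6.14 m/s
(b) Bernoulli: P₂-P₁=0.5*rho*(V₁^2-V₂^2)/1000=0.5*1055*(3.55^2-6.14^2)/1000=-13.24 kPa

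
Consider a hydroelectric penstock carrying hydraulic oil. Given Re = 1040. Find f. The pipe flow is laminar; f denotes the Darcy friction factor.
Formula: f = \frac{64}{Re}
f = 64/1040 = 0.06154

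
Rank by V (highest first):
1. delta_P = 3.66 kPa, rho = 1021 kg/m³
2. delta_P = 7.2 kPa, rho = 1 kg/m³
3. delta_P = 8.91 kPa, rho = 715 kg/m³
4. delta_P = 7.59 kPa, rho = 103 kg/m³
Case 1: V = 2.678 m/s
Case 2: V = 120 m/s
Case 3: V = 4.992 m/s
Case 4: V = 12.14 m/s
Ranking (highest first): 2, 4, 3, 1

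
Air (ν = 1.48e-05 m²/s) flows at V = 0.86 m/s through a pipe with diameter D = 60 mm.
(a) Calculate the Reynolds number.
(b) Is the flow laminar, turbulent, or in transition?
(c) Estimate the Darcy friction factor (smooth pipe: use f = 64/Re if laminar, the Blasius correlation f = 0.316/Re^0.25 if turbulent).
(a) Re = V·D/ν = 0.86·0.06/1.48e-05 = 3486.5
(b) Flow regime: transition (2300 ≤ Re ≤ 4000)
(c) Friction factor: f ≈ 0.04 (transitional regime, no simple correlation)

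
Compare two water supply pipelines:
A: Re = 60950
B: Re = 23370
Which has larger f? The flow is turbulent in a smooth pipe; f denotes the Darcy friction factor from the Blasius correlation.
f(A) = 0.02011, f(B) = 0.02556. Answer: B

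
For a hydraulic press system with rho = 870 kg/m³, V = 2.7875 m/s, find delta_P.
Formula: V = \sqrt{\frac{2 \Delta P}{\rho}}
Substituting knowns: 2.7875 = √(2·(delta_P·1000)/870)
Solving for delta_P: delta_P = 2.7875²·870/2/1000 = 3.38 kPa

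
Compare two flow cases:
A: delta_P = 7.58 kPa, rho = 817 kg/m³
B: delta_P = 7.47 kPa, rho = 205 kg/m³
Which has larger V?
V(A) = 4.308 m/s, V(B) = 8.537 m/s. Answer: B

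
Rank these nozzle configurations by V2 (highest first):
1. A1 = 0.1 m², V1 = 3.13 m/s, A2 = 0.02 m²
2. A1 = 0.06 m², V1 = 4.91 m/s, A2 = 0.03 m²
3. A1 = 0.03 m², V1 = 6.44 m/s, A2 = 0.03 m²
Case 1: V2 = 15.65 m/s
Case 2: V2 = 9.82 m/s
Case 3: V2 = 6.44 m/s
Ranking (highest first): 1, 2, 3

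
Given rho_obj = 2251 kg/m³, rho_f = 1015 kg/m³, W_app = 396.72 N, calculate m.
Formula: W_{app} = mg\left(1 - \frac{\rho_f}{\rho_{obj}}\right)
Substituting knowns: 396.72 = m·9.81·(1 − 1015/2251)
Solving for m: m = 396.72/(9.81·(1 − 1015/2251)) = 73.65 kg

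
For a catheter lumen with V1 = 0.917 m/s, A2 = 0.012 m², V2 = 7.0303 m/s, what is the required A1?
Formula: V_2 = \frac{A_1 V_1}{A_2}
Substituting knowns: 7.0303 = A1·0.917/0.012
Solving for A1: A1 = 7.0303·0.012/0.917 = 0.092 m²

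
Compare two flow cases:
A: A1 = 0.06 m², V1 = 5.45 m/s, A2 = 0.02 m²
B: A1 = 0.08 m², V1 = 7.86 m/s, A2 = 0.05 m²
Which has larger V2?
V2(A) = 16.35 m/s, V2(B) = 12.58 m/s. Answer: A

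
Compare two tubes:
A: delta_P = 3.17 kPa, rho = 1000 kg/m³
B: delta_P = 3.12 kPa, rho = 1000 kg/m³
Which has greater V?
V(A) = 2.518 m/s, V(B) = 2.498 m/s. Answer: A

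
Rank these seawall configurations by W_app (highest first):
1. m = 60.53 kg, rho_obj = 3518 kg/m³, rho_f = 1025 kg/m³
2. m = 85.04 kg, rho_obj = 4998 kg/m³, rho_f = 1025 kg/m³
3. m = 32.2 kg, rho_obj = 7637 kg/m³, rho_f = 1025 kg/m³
Case 1: W_app = 420.8 N
Case 2: W_app = 663.2 N
Case 3: W_app = 273.5 N
Ranking (highest first): 2, 1, 3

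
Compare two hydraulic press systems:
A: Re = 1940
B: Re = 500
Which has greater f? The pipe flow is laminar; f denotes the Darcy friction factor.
f(A) = 0.03299, f(B) = 0.128. Answer: B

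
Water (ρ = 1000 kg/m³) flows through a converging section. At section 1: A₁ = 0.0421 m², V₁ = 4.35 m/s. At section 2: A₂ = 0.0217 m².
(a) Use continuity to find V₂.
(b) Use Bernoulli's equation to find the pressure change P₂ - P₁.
(a) Continuity: A₁V₁=A₂V₂ -> V₂=A₁V₁/A₂=0.0421*4.35/0.0217=8.44 m/s
(b) Bernoulli: P₂-P₁=0.5*rho*(V₁^2-V₂^2)/1000=0.5*1000*(4.35^2-8.44^2)/1000=-26.16 kPa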